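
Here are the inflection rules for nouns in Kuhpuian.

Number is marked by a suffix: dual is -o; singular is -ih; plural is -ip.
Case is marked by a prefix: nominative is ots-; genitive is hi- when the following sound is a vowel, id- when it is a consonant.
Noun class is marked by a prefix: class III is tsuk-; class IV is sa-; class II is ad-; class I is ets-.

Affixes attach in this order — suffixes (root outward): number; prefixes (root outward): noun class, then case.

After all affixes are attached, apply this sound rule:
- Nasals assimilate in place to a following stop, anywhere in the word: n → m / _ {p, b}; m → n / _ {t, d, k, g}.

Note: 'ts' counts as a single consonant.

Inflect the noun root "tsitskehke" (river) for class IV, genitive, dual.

Attach number dual -o → tsitskehkeo.
Attach noun class class IV sa- → satsitskehkeo.
Attach case genitive id- (before consonant 's') → idsatsitskehkeo.
Nasal assimilation: no change.

idsatsitskehkeo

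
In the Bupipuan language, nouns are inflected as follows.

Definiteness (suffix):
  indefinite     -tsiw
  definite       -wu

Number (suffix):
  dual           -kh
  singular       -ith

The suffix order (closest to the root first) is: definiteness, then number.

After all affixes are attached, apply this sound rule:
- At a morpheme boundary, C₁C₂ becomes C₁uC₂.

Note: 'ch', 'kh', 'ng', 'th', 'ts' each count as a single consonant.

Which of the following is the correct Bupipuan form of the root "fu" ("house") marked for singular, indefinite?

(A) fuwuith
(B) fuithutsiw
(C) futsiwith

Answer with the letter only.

C

Attach definiteness indefinite -tsiw → futsiw.
Attach number singular -ith → futsiwith.
Epenthesis: no change.
So the correct form is futsiwith, option (C).
(A) fuwuith is wrong: it uses definite instead of indefinite for definiteness.
(B) fuithutsiw is wrong: it has the affixes in the wrong order.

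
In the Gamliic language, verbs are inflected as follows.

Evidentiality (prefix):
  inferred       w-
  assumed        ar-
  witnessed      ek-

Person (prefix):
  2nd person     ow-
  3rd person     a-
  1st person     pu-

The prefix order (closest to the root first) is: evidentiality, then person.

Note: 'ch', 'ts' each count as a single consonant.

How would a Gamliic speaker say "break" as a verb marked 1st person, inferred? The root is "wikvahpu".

Attach evidentiality inferred w- → wwikvahpu.
Attach person 1st person pu- → puwwikvahpu.

puwwikvahpu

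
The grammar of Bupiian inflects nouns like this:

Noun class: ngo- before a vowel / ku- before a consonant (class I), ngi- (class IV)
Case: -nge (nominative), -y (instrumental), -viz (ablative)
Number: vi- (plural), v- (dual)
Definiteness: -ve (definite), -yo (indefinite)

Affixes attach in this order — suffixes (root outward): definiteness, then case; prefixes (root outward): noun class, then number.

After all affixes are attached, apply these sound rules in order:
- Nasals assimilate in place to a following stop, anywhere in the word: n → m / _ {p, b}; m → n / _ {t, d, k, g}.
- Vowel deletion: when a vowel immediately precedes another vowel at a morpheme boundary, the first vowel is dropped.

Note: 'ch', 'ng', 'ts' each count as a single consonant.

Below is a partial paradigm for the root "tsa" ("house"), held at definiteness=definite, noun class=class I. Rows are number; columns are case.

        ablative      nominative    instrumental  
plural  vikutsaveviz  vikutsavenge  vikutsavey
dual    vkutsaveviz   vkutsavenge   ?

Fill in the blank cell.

Attach definiteness definite -ve → tsave.
Attach noun class class I ku- (before consonant 'ts') → kutsave.
Attach number dual v- → vkutsave.
Attach case instrumental -y → vkutsavey.
Nasal assimilation: no change.
Vowel deletion: no change.

vkutsavey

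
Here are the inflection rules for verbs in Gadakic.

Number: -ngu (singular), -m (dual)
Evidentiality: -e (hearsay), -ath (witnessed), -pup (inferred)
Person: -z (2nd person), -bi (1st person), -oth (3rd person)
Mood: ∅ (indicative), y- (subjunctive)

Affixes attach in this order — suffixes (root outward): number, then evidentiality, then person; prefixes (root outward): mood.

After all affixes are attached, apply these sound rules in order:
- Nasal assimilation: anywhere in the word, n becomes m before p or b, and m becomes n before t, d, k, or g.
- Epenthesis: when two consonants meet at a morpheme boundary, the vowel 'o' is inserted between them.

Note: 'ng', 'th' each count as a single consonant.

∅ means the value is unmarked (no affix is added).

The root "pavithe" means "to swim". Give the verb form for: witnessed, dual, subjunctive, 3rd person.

yopavithemathoth

Attach number dual -m → pavithem.
Attach mood subjunctive y- → ypavithem.
Attach evidentiality witnessed -ath → ypavithemath.
Attach person 3rd person -oth → ypavithemathoth.
Nasal assimilation: no change.
Apply epenthesis: ypavithemathoth → yopavithemathoth.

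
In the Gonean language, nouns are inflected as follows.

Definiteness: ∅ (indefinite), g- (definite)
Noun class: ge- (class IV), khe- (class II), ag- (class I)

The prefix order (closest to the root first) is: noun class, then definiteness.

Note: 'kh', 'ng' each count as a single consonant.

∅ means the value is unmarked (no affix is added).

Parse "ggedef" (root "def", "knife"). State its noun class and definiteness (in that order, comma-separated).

class IV, definite

Segment: g-ge-def.
noun class: ge- → class IV.
definiteness: g- → definite.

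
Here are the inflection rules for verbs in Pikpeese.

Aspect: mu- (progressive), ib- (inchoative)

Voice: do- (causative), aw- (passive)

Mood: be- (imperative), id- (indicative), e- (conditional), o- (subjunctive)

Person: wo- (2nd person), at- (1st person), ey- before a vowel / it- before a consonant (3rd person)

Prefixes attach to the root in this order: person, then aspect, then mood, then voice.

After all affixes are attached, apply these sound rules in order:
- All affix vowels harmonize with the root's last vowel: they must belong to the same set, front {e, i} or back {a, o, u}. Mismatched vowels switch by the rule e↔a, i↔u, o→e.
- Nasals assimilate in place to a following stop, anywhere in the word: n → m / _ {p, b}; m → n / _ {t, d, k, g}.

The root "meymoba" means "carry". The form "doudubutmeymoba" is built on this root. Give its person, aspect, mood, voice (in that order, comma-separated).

3rd person, inchoative, indicative, causative

Segment: do-id-ib-it-meymoba.
person: ey/it- → 3rd person.
aspect: ib- → inchoative.
mood: id- → indicative.
voice: do- → causative.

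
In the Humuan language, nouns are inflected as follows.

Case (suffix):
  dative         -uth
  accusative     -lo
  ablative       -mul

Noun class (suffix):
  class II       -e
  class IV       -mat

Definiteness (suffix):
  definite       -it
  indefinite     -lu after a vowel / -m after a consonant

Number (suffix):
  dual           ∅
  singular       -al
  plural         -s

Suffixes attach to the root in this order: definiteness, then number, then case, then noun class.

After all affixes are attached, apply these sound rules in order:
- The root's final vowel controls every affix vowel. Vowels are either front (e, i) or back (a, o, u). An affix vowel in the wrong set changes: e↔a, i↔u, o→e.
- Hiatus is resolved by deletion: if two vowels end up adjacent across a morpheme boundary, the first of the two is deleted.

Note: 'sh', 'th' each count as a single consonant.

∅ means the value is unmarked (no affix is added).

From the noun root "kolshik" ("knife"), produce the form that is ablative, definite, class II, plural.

Attach definiteness definite -it → kolshikit.
Attach number plural -s → kolshikits.
Attach case ablative -mul → kolshikitsmul.
Attach noun class class II -e → kolshikitsmule.
Apply vowel harmony: kolshikitsmule → kolshikitsmile.
Vowel deletion: no change.

kolshikitsmile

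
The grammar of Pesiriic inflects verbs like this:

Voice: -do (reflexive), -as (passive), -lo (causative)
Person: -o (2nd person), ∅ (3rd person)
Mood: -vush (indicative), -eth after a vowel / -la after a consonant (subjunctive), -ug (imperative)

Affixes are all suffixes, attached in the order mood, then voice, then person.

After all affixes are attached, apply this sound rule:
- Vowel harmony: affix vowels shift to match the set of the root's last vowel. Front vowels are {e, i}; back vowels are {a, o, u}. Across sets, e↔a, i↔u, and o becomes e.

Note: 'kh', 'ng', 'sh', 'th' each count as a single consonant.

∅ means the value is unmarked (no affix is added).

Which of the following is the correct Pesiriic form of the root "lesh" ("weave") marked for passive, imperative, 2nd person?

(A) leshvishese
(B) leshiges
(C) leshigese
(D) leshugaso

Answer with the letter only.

Attach mood imperative -ug → leshug.
Attach voice passive -as → leshugas.
Attach person 2nd person -o → leshugaso.
Apply vowel harmony: leshugaso → leshigese.
So the correct form is leshigese, option (C).
(D) leshugaso is wrong: it fails to apply the sound rule(s).
(A) leshvishese is wrong: it uses indicative instead of imperative for mood.
(B) leshiges is wrong: it uses 3rd person instead of 2nd person for person.

C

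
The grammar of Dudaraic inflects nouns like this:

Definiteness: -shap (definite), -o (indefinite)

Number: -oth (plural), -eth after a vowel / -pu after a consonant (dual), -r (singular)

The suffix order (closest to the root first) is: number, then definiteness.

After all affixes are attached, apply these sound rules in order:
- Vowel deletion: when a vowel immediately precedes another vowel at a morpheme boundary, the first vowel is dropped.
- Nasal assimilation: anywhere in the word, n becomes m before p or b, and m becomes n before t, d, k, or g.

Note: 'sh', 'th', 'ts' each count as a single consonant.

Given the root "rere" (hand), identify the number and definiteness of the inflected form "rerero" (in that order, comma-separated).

Segment: rere-r-o.
number: -r → singular.
definiteness: -o → indefinite.

singular, indefinite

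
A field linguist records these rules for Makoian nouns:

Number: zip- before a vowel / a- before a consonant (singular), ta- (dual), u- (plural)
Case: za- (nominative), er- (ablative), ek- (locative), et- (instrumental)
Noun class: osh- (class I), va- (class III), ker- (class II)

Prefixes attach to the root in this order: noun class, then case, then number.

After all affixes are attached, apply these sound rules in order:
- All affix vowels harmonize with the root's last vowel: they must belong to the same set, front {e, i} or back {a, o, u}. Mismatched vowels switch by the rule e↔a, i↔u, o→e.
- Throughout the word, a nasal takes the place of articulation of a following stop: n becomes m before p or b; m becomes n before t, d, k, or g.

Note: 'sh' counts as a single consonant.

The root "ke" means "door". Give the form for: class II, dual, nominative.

Attach noun class class II ker- → kerke.
Attach case nominative za- → zakerke.
Attach number dual ta- → tazakerke.
Apply vowel harmony: tazakerke → tezekerke.
Nasal assimilation: no change.

tezekerke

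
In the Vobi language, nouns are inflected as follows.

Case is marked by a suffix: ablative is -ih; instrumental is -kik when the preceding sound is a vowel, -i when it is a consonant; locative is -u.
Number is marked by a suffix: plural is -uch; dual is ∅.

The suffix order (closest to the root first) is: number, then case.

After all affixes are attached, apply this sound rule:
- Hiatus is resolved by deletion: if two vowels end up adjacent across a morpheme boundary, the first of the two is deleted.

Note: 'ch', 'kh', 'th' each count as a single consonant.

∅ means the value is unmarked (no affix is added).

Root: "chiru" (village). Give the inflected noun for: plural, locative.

chiruchu

Attach number plural -uch → chiruuch.
Attach case locative -u → chiruuchu.
Apply vowel deletion: chiruuchu → chiruchu.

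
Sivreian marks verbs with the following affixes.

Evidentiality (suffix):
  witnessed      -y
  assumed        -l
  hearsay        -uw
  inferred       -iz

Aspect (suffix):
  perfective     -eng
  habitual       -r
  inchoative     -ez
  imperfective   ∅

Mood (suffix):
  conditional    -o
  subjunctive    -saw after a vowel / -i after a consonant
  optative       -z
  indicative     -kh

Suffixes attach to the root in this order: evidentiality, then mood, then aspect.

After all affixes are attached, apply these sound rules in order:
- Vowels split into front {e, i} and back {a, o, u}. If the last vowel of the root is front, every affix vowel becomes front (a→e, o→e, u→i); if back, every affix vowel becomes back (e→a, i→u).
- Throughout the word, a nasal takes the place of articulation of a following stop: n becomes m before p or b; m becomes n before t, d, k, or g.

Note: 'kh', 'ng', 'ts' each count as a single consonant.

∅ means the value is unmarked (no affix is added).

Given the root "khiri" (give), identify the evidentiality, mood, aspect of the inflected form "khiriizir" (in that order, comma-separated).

Segment: khiri-iz-i-r.
evidentiality: -iz → inferred.
mood: -saw/i → subjunctive.
aspect: -r → habitual.

inferred, subjunctive, habitual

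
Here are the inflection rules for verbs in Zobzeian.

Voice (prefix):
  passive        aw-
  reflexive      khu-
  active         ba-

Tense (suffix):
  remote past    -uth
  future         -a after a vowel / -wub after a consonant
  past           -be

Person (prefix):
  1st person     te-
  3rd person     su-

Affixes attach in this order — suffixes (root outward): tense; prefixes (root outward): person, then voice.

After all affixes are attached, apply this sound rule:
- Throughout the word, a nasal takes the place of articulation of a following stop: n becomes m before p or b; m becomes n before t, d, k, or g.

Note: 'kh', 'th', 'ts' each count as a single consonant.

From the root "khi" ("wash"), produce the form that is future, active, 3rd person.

Attach person 3rd person su- → sukhi.
Attach voice active ba- → basukhi.
Attach tense future -a (after vowel 'i') → basukhia.
Nasal assimilation: no change.

basukhia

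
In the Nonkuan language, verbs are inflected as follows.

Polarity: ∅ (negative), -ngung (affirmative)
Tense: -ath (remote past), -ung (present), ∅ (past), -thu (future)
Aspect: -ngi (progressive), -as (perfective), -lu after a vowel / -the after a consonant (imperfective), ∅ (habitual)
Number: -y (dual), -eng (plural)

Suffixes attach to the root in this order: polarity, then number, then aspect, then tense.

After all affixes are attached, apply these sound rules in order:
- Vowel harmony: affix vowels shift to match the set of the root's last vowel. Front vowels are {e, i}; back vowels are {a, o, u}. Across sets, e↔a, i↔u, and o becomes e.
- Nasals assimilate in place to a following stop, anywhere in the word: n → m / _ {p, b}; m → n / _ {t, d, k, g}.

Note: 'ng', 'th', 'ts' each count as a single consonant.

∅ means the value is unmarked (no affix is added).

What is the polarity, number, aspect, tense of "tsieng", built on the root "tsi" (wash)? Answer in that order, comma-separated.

Segment: tsi-eng.
polarity: ∅ → negative.
number: -eng → plural.
aspect: ∅ → habitual.
tense: ∅ → past.

negative, plural, habitual, past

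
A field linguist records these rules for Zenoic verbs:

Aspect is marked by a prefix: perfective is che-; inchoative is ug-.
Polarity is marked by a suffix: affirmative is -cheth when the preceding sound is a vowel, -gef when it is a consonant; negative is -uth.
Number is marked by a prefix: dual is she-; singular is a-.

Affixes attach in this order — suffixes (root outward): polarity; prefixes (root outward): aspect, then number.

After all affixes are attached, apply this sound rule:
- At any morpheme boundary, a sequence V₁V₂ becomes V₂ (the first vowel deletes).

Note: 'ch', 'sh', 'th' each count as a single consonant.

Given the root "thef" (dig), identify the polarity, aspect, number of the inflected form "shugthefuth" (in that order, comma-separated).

negative, inchoative, dual

Segment: she-ug-thef-uth.
polarity: -uth → negative.
aspect: ug- → inchoative.
number: she- → dual.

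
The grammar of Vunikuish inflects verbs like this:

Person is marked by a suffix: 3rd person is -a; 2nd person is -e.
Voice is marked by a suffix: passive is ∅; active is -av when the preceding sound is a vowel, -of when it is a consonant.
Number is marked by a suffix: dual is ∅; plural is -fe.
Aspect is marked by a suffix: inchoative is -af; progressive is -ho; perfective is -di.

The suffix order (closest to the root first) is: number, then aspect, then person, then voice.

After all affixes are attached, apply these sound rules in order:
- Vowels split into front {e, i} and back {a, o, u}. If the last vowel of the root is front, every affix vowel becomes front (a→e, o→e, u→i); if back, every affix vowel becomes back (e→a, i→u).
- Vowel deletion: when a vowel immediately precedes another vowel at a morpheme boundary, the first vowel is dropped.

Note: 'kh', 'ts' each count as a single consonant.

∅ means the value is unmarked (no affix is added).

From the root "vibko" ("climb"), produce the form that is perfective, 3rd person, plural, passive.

vibkofada

Attach number plural -fe → vibkofe.
Attach aspect perfective -di → vibkofedi.
Attach person 3rd person -a → vibkofedia.
voice = passive: zero marking, form stays vibkofedia.
Apply vowel harmony: vibkofedia → vibkofadua.
Apply vowel deletion: vibkofadua → vibkofada.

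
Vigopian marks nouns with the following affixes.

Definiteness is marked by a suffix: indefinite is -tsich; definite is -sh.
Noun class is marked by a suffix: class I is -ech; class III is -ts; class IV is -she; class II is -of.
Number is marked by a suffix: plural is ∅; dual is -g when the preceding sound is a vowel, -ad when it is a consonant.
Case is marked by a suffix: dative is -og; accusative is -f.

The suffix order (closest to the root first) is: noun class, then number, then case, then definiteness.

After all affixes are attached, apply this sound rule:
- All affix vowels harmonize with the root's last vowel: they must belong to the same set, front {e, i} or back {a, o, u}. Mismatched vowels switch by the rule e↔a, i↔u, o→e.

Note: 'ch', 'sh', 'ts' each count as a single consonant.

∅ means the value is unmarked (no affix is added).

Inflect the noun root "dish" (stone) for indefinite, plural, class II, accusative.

dishefftsich

Attach noun class class II -of → dishof.
number = plural: zero marking, form stays dishof.
Attach case accusative -f → dishoff.
Attach definiteness indefinite -tsich → dishofftsich.
Apply vowel harmony: dishofftsich → dishefftsich.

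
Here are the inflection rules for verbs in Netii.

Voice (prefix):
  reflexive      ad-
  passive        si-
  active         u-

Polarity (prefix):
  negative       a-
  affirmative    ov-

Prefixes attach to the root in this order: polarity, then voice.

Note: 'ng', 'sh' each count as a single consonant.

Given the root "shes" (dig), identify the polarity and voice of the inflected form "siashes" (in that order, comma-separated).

negative, passive

Segment: si-a-shes.
polarity: a- → negative.
voice: si- → passive.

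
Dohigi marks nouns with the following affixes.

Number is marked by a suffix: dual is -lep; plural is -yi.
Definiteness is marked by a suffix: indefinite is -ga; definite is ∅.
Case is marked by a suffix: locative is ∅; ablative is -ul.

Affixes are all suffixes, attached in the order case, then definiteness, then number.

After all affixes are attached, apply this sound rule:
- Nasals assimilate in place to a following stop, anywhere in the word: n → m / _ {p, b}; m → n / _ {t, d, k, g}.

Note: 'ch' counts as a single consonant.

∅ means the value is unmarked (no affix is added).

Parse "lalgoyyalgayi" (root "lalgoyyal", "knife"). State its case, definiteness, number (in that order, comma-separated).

Segment: lalgoyyal-ga-yi.
case: ∅ → locative.
definiteness: -ga → indefinite.
number: -yi → plural.

locative, indefinite, plural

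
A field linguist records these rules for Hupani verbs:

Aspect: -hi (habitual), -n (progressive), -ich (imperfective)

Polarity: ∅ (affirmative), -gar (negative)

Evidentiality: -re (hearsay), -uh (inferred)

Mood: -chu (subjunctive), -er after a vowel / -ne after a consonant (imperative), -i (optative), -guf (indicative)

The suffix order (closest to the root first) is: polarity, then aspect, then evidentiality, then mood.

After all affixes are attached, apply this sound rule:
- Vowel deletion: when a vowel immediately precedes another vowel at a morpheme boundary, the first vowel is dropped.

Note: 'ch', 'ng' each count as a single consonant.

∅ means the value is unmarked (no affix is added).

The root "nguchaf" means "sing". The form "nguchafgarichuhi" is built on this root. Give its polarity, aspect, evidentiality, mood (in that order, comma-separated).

negative, imperfective, inferred, optative

Segment: nguchaf-gar-ich-uh-i.
polarity: -gar → negative.
aspect: -ich → imperfective.
evidentiality: -uh → inferred.
mood: -i → optative.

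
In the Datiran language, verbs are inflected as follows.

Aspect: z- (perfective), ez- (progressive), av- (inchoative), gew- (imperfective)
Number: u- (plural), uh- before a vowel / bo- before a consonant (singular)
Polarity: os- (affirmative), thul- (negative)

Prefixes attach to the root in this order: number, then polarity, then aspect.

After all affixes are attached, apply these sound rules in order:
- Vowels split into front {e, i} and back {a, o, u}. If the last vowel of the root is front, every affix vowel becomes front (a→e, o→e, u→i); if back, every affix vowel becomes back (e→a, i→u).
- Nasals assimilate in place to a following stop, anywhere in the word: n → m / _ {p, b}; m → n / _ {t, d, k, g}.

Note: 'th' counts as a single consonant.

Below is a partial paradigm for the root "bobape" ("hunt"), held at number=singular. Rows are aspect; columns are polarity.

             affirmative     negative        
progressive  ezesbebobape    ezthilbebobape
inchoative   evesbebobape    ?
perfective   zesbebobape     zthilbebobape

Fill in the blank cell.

Attach number singular bo- (before consonant 'b') → bobobape.
Attach polarity negative thul- → thulbobobape.
Attach aspect inchoative av- → avthulbobobape.
Apply vowel harmony: avthulbobobape → evthilbebobape.
Nasal assimilation: no change.

evthilbebobape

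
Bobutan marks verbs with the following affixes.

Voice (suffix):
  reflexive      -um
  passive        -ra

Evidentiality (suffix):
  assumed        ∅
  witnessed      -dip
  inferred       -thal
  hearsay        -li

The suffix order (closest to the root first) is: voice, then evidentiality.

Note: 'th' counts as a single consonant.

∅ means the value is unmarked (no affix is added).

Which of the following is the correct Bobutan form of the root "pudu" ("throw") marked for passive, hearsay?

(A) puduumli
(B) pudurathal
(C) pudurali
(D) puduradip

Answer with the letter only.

Attach voice passive -ra → pudura.
Attach evidentiality hearsay -li → pudurali.
So the correct form is pudurali, option (C).
(D) puduradip is wrong: it uses witnessed instead of hearsay for evidentiality.
(A) puduumli is wrong: it uses reflexive instead of passive for voice.
(B) pudurathal is wrong: it uses inferred instead of hearsay for evidentiality.

C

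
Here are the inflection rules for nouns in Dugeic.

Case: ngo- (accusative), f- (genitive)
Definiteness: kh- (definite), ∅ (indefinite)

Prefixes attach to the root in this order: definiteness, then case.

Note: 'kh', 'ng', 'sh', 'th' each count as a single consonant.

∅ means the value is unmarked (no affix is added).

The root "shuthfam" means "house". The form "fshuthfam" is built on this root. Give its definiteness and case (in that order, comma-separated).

Segment: f-shuthfam.
definiteness: ∅ → indefinite.
case: f- → genitive.

indefinite, genitive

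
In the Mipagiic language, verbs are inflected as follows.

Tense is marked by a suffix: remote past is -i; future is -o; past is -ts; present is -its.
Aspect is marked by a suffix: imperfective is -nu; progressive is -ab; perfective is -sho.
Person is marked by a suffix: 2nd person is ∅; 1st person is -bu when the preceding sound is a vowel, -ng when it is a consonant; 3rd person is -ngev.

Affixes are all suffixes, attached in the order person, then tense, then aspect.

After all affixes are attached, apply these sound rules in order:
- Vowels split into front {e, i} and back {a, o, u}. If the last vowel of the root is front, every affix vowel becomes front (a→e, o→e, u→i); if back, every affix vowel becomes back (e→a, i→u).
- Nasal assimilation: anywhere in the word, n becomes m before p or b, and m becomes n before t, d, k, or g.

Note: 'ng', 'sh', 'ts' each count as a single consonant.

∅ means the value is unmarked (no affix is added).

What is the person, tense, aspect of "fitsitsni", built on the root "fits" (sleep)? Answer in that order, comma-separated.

2nd person, present, imperfective

Segment: fits-its-nu.
person: ∅ → 2nd person.
tense: -its → present.
aspect: -nu → imperfective.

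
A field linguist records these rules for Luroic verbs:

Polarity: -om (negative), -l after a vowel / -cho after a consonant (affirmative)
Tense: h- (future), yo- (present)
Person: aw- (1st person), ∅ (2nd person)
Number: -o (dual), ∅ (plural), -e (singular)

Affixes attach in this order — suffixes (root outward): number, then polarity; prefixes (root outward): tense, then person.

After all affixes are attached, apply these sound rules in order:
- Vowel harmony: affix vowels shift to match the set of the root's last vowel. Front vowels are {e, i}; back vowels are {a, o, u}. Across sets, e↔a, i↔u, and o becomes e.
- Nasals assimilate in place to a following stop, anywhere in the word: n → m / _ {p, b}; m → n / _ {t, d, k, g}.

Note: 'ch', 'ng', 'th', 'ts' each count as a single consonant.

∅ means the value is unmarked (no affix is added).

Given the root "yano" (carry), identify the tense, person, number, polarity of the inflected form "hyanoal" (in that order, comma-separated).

Segment: h-yano-e-l.
tense: h- → future.
person: ∅ → 2nd person.
number: -e → singular.
polarity: -l/cho → affirmative.

future, 2nd person, singular, affirmative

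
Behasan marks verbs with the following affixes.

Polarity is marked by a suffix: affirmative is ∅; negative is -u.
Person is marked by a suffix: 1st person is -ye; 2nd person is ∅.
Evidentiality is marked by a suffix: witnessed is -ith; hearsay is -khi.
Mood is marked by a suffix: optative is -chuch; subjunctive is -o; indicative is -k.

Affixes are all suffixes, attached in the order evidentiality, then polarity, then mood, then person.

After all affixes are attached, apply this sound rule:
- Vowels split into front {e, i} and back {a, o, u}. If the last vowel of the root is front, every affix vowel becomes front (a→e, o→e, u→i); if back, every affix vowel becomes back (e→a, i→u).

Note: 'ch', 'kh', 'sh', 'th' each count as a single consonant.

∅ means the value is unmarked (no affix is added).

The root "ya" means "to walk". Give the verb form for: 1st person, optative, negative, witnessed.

Attach evidentiality witnessed -ith → yaith.
Attach polarity negative -u → yaithu.
Attach mood optative -chuch → yaithuchuch.
Attach person 1st person -ye → yaithuchuchye.
Apply vowel harmony: yaithuchuchye → yauthuchuchya.

yauthuchuchya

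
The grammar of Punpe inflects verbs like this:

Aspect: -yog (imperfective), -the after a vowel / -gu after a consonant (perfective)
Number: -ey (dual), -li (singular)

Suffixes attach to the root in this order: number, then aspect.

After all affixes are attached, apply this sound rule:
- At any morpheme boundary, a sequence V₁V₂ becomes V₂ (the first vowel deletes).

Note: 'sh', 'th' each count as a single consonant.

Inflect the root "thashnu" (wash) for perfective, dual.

Attach number dual -ey → thashnuey.
Attach aspect perfective -gu (after consonant 'y') → thashnueygu.
Apply vowel deletion: thashnueygu → thashneygu.

thashneygu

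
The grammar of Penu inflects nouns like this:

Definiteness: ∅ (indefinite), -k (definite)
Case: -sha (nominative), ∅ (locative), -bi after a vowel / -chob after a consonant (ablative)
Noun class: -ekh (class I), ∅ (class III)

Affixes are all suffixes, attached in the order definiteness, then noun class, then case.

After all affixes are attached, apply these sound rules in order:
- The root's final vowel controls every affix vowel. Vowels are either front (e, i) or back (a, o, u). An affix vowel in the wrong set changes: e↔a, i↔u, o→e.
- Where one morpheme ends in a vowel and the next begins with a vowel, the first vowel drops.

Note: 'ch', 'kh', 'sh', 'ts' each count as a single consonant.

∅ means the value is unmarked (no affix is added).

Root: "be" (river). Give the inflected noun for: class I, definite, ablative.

bekekhcheb

Attach definiteness definite -k → bek.
Attach noun class class I -ekh → bekekh.
Attach case ablative -chob (after consonant 'kh') → bekekhchob.
Apply vowel harmony: bekekhchob → bekekhcheb.
Vowel deletion: no change.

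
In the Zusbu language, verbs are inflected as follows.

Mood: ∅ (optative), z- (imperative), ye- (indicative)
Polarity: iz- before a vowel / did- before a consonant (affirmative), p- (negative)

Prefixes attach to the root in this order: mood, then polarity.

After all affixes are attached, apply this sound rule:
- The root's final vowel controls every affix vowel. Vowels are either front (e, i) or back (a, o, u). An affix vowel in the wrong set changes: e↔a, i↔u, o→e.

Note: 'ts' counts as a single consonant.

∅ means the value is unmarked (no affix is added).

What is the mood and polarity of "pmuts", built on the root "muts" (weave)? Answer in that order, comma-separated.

optative, negative

Segment: p-muts.
mood: ∅ → optative.
polarity: p- → negative.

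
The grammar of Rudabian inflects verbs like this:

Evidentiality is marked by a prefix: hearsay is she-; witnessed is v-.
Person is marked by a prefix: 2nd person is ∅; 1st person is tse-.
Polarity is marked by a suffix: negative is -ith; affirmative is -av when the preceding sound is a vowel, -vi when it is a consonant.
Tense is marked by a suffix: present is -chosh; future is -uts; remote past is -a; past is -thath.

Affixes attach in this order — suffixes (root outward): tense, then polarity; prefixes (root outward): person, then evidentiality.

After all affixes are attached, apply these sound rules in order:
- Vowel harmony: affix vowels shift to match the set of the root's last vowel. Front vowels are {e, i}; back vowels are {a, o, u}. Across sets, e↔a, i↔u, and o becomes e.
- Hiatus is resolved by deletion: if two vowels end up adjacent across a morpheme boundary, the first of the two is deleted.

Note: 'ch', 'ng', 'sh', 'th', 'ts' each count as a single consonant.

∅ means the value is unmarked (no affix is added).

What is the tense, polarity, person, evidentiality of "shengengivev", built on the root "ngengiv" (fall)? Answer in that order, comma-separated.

remote past, affirmative, 2nd person, hearsay

Segment: she-ngengiv-a-av.
tense: -a → remote past.
polarity: -av/vi → affirmative.
person: ∅ → 2nd person.
evidentiality: she- → hearsay.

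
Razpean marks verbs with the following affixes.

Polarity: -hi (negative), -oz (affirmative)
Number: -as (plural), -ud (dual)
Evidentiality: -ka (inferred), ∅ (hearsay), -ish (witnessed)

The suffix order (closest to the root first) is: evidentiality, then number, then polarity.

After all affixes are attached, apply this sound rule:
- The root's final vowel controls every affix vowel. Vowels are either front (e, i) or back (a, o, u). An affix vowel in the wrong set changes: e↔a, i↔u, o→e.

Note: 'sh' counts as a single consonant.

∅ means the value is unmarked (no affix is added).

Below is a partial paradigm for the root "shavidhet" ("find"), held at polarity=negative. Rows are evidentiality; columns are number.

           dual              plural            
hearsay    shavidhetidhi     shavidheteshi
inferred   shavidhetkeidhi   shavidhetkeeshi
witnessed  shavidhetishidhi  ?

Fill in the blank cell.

Attach evidentiality witnessed -ish → shavidhetish.
Attach number plural -as → shavidhetishas.
Attach polarity negative -hi → shavidhetishashi.
Apply vowel harmony: shavidhetishashi → shavidhetisheshi.

shavidhetisheshi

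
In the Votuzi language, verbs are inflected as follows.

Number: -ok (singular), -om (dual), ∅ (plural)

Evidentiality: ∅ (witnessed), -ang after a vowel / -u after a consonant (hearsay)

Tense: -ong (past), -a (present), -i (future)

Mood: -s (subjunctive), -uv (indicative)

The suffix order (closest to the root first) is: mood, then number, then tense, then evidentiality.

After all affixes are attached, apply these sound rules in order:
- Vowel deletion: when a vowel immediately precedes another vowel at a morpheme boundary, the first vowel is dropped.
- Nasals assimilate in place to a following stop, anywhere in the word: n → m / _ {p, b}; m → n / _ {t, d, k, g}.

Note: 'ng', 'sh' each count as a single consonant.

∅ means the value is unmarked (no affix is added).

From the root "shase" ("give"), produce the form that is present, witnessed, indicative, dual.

Attach mood indicative -uv → shaseuv.
Attach number dual -om → shaseuvom.
Attach tense present -a → shaseuvoma.
evidentiality = witnessed: zero marking, form stays shaseuvoma.
Apply vowel deletion: shaseuvoma → shasuvoma.
Nasal assimilation: no change.

shasuvoma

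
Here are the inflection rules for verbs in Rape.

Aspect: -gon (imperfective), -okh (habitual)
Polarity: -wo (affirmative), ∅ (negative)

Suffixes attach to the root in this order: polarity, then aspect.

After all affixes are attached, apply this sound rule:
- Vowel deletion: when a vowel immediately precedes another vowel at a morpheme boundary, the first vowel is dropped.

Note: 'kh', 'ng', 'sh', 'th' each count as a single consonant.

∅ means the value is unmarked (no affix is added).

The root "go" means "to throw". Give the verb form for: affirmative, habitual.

Attach polarity affirmative -wo → gowo.
Attach aspect habitual -okh → gowookh.
Apply vowel deletion: gowookh → gowokh.

gowokh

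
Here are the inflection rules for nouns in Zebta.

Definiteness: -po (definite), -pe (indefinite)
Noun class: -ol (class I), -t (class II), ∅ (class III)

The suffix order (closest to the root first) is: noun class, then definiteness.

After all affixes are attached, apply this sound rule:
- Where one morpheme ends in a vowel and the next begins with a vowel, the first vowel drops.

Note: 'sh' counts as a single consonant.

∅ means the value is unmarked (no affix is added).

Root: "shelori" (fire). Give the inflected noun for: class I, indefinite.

shelorolpe

Attach noun class class I -ol → sheloriol.
Attach definiteness indefinite -pe → sheloriolpe.
Apply vowel deletion: sheloriolpe → shelorolpe.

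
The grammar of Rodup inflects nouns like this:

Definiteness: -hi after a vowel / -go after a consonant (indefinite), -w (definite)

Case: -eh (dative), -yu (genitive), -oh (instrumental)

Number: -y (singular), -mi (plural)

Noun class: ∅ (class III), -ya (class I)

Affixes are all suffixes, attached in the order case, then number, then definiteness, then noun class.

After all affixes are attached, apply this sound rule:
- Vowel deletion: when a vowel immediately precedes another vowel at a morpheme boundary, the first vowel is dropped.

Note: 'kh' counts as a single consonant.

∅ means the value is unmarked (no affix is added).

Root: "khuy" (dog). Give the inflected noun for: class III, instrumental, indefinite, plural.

khuyohmihi

Attach case instrumental -oh → khuyoh.
Attach number plural -mi → khuyohmi.
Attach definiteness indefinite -hi (after vowel 'i') → khuyohmihi.
noun class = class III: zero marking, form stays khuyohmihi.
Vowel deletion: no change.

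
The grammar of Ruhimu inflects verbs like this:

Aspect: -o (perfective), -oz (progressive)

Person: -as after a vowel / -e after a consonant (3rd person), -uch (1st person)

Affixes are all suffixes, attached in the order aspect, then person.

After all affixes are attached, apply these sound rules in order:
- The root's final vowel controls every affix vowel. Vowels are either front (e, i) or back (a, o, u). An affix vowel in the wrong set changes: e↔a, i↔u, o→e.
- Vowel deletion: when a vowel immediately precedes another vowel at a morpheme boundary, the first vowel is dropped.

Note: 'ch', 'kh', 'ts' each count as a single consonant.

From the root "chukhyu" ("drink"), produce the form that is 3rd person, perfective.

chukhyas

Attach aspect perfective -o → chukhyuo.
Attach person 3rd person -as (after vowel 'o') → chukhyuoas.
Vowel harmony: no change.
Apply vowel deletion: chukhyuoas → chukhyas.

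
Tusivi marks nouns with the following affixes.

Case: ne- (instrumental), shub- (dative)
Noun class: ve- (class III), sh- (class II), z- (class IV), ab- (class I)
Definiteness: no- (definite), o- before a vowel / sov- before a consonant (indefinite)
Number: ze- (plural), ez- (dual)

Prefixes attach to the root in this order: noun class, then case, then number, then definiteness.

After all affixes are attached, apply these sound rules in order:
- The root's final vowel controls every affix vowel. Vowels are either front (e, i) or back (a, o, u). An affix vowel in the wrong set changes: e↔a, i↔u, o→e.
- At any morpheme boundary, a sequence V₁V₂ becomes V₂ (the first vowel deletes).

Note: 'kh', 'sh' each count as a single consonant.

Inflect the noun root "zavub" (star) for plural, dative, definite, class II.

nozashubshzavub

Attach noun class class II sh- → shzavub.
Attach case dative shub- → shubshzavub.
Attach number plural ze- → zeshubshzavub.
Attach definiteness definite no- → nozeshubshzavub.
Apply vowel harmony: nozeshubshzavub → nozashubshzavub.
Vowel deletion: no change.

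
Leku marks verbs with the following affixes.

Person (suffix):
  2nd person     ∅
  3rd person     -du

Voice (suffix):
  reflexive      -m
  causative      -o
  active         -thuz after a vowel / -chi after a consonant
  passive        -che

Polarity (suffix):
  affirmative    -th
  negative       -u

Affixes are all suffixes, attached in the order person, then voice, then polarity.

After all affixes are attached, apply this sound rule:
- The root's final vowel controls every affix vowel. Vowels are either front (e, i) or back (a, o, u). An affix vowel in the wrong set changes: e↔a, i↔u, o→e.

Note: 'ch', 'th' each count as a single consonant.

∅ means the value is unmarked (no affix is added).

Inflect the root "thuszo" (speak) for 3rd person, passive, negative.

thuszoduchau

Attach person 3rd person -du → thuszodu.
Attach voice passive -che → thuszoduche.
Attach polarity negative -u → thuszoducheu.
Apply vowel harmony: thuszoducheu → thuszoduchau.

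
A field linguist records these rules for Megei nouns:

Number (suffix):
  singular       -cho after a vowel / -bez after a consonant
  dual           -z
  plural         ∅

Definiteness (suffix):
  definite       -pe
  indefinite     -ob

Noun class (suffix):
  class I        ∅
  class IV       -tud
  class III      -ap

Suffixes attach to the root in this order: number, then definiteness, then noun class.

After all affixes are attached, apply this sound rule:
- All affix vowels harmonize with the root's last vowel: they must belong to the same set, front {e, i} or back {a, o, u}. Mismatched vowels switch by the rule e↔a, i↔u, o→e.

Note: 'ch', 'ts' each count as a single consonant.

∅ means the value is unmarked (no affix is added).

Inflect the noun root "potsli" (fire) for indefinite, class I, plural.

potslieb

number = plural: zero marking, form stays potsli.
Attach definiteness indefinite -ob → potsliob.
noun class = class I: zero marking, form stays potsliob.
Apply vowel harmony: potsliob → potslieb.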